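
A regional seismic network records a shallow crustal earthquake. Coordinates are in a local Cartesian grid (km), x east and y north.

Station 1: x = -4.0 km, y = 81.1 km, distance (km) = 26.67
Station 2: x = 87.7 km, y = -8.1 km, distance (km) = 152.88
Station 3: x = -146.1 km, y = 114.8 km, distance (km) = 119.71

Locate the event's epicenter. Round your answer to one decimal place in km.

x ≈ -28.8 km, y ≈ 90.9 km

Circle about each station: (x + 4.0)² + (y − 81.1)² = 26.67²; (x − 87.7)² + (y + 8.1)² = 152.88²; (x + 146.1)² + (y − 114.8)² = 119.71².
Subtracting the Station 1 equation from the Station 2 and Station 3 equations removes the quadratic terms:
183.4 x − 178.4 y = -21497.32
-284.2 x + 67.4 y = 14311.84
Solving the 2×2 system: x ≈ -28.8, y ≈ 90.9 km.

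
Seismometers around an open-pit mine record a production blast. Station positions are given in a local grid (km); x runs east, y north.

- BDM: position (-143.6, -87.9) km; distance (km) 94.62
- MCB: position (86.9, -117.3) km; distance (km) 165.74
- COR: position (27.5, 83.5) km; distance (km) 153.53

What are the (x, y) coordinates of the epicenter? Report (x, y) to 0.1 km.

x ≈ -60.8 km, y ≈ -42.1 km

Circle about each station: (x + 143.6)² + (y + 87.9)² = 94.62²; (x − 86.9)² + (y + 117.3)² = 165.74²; (x − 27.5)² + (y − 83.5)² = 153.53².
Subtracting pairs of circle equations eliminates x²+y² and gives linear equations (the radical axes):
461.0 x − 58.8 y = -25553.27
342.2 x + 342.8 y = -35237.39
Solving the 2×2 system: x ≈ -60.8, y ≈ -42.1 km.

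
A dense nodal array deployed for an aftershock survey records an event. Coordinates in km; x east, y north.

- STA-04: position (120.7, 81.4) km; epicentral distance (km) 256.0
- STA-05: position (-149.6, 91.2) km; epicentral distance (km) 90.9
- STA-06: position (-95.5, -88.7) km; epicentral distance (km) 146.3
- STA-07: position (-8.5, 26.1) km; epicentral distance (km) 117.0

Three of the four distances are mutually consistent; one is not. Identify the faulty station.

STA-06

Solve using three stations at a time. Using STA-04, STA-05, STA-07 (subtract circle equations pairwise → linear system) gives (x, y) ≈ (-123.4, 4.3).
Distances from that point to each station vs reported:
  STA-04: calculated 256.0 vs reported 256.0 → residual 0.0 km
  STA-05: calculated 90.8 vs reported 90.9 → residual 0.1 km
  STA-06: calculated 97.1 vs reported 146.3 → residual 49.2 km
  STA-07: calculated 116.9 vs reported 117.0 → residual 0.1 km
STA-04, STA-05, STA-07 are mutually consistent (residuals ≈ 0); STA-06 is off by 49.2 km.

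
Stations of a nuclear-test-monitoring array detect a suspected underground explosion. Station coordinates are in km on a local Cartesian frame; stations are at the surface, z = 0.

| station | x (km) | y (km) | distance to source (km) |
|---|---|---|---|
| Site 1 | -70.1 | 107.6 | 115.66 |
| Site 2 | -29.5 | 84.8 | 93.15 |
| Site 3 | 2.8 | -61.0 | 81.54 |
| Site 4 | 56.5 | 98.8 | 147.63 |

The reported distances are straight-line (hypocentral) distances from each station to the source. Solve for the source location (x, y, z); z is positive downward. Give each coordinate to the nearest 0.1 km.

x ≈ -47.4 km, y ≈ -2.6 km, depth ≈ 26.8 km

Each station gives a sphere (x−x_i)² + (y−y_i)² + z² = d_i² (stations at z=0).
Subtracting the Site 1 sphere from Site 2 and Site 3: z² cancels, leaving linear equations in x and y:
81.2 x − 45.6 y = -3730.17
145.8 x − 337.2 y = -6034.47
Solving: x ≈ -47.397, y ≈ -2.598 km (keep extra digits for the depth step; rounded: -47.4, -2.6).
Then from the Site 1 sphere: z² = 115.66² − (x + 70.1)² − (y − 107.6)² with x = -47.397, y = -2.598, so z ≈ 26.799 ≈ 26.8 km.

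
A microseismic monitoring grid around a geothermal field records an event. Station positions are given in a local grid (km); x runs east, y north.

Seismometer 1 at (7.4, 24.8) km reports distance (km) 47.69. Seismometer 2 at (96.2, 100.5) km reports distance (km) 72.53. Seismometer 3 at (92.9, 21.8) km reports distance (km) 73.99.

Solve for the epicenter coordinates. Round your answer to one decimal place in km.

Circle about each station: (x − 7.4)² + (y − 24.8)² = 47.69²; (x − 96.2)² + (y − 100.5)² = 72.53²; (x − 92.9)² + (y − 21.8)² = 73.99².
Subtracting pairs of circle equations eliminates x²+y² and gives linear equations (the radical axes):
177.6 x + 151.4 y = 15698.63
171.0 x − 6.0 y = 5235.67
Solving the 2×2 system: x ≈ 32.9, y ≈ 65.1 km.
Check against Seismometer 1 (with the unrounded x, y): √((x − 7.4)²+(y − 24.8)²) = 47.69 ≈ 47.69 km. ✓

(32.9, 65.1)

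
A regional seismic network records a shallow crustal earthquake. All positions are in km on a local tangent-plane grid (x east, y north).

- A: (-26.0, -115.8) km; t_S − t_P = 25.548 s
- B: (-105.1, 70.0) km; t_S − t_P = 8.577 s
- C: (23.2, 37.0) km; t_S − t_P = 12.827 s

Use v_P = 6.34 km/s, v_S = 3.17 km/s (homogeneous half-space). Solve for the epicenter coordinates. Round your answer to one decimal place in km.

Distance from S−P lag: d = Δt · v_P v_S / (v_P − v_S) = Δt · (6.34·3.17)/(6.34−3.17) ≈ 6.3400·Δt.
So d_A = 161.97, d_B = 54.38, d_C = 81.32 km.
Circle about each station: (x + 26.0)² + (y + 115.8)² = 161.97²; (x + 105.1)² + (y − 70.0)² = 54.38²; (x − 23.2)² + (y − 37.0)² = 81.32².
Subtracting pairs of circle equations eliminates x²+y² and gives linear equations (the radical axes):
-158.2 x + 371.6 y = 25137.47
98.4 x + 305.6 y = 7442.94
Solving the 2×2 system: x ≈ -57.9, y ≈ 43.0 km.

x ≈ -57.9 km, y ≈ 43.0 km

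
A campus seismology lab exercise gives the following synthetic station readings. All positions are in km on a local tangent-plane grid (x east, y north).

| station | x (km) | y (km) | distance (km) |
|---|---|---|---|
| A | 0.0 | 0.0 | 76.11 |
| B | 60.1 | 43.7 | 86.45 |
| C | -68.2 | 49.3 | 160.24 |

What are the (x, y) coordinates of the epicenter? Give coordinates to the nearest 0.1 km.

Circle about each station: x² + y² = 76.11²; (x − 60.1)² + (y − 43.7)² = 86.45²; (x + 68.2)² + (y − 49.3)² = 160.24².
Subtracting the A equation from the B and C equations removes the quadratic terms:
120.2 x + 87.4 y = 3840.83
-136.4 x + 98.6 y = -12802.40
Solving the 2×2 system: x ≈ 63.0, y ≈ -42.7 km.
Check against A (with the unrounded x, y): √(x²+y²) = 76.10 ≈ 76.11 km. ✓

x ≈ 63.0 km, y ≈ -42.7 km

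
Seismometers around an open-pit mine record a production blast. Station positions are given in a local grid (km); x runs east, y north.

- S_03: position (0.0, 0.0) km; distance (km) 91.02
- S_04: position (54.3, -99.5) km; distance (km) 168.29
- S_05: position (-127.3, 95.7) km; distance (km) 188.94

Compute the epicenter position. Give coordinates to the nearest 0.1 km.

(59.7, 68.7)

Circle about each station: x² + y² = 91.02²; (x − 54.3)² + (y + 99.5)² = 168.29²; (x + 127.3)² + (y − 95.7)² = 188.94².
Subtracting the S_03 equation from the S_04 and S_05 equations removes the quadratic terms:
108.6 x − 199.0 y = -7188.14
-254.6 x + 191.4 y = -2049.90
Solving the 2×2 system: x ≈ 59.7, y ≈ 68.7 km.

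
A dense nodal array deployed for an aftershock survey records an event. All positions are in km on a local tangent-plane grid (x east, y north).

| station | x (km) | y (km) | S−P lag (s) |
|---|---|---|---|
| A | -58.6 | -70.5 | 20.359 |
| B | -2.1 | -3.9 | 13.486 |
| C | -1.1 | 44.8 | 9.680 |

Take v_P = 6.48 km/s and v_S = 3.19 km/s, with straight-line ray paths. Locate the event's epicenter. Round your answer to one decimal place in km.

Distance from S−P lag: d = Δt · v_P v_S / (v_P − v_S) = Δt · (6.48·3.19)/(6.48−3.19) ≈ 6.2830·Δt.
So d_A = 127.92, d_B = 84.73, d_C = 60.82 km.
Circle about each station: (x + 58.6)² + (y + 70.5)² = 127.92²; (x + 2.1)² + (y + 3.9)² = 84.73²; (x + 1.1)² + (y − 44.8)² = 60.82².
Subtracting the A equation from the B and C equations removes the quadratic terms:
113.0 x + 133.2 y = 799.76
115.0 x + 230.6 y = 6268.49
Solving the 2×2 system: x ≈ -60.6, y ≈ 57.4 km.

-60.6 km east, 57.4 km north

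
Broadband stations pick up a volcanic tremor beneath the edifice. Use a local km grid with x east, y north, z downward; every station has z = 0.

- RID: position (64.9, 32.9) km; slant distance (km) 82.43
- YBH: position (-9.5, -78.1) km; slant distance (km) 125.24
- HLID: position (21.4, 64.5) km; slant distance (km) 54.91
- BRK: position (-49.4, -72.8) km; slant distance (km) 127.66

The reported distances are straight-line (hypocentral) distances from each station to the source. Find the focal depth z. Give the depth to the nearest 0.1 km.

Each station gives a sphere (x−x_i)² + (y−y_i)² + z² = d_i² (stations at z=0).
Subtracting the RID sphere from YBH and HLID: z² cancels, leaving linear equations in x and y:
-148.8 x − 222.0 y = -7994.91
-87.0 x + 63.2 y = 3103.39
Solving: x ≈ -6.396, y ≈ 40.300 km (keep extra digits for the depth step; rounded: -6.4, 40.3).
Then from the RID sphere: z² = 82.43² − (x − 64.9)² − (y − 32.9)² with x = -6.396, y = 40.300, so z ≈ 40.704 ≈ 40.7 km.

depth ≈ 40.7 km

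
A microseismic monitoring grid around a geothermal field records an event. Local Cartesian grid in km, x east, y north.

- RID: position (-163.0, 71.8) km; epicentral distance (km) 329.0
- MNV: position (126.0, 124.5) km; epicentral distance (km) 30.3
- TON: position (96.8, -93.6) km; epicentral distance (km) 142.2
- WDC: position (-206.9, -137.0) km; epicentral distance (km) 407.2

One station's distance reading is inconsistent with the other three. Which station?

Solve using three stations at a time. Using RID, TON, WDC (subtract circle equations pairwise → linear system) gives (x, y) ≈ (163.6, 32.0).
Distances from that point to each station vs reported:
  RID: calculated 329.0 vs reported 329.0 → residual 0.0 km
  MNV: calculated 99.9 vs reported 30.3 → residual 69.6 km
  TON: calculated 142.2 vs reported 142.2 → residual 0.0 km
  WDC: calculated 407.2 vs reported 407.2 → residual 0.0 km
RID, TON, WDC are mutually consistent (residuals ≈ 0); MNV is off by 69.6 km.

MNV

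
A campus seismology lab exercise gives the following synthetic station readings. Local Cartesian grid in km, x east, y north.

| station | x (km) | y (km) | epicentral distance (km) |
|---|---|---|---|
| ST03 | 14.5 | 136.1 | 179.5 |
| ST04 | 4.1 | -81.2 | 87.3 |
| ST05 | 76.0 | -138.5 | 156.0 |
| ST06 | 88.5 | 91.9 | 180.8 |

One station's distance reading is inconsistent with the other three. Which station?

Solve using three stations at a time. Using ST03, ST05, ST06 (subtract circle equations pairwise → linear system) gives (x, y) ≈ (-40.5, -34.8).
Distances from that point to each station vs reported:
  ST03: calculated 179.5 vs reported 179.5 → residual 0.0 km
  ST04: calculated 64.4 vs reported 87.3 → residual 22.9 km
  ST05: calculated 156.0 vs reported 156.0 → residual 0.0 km
  ST06: calculated 180.8 vs reported 180.8 → residual 0.0 km
ST03, ST05, ST06 are mutually consistent (residuals ≈ 0); ST04 is off by 22.9 km.

ST04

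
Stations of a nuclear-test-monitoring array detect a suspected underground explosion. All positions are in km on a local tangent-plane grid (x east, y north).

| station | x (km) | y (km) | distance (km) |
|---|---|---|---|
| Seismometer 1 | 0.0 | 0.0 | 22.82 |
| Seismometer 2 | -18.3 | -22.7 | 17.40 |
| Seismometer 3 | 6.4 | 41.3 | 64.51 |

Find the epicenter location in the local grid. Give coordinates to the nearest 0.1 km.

Circle about each station: x² + y² = 22.82²; (x + 18.3)² + (y + 22.7)² = 17.40²; (x − 6.4)² + (y − 41.3)² = 64.51².
Subtracting pairs of circle equations eliminates x²+y² and gives linear equations (the radical axes):
-36.6 x − 45.4 y = 1068.17
12.8 x + 82.6 y = -1894.14
Solving the 2×2 system: x ≈ -0.9, y ≈ -22.8 km.

(-0.9, -22.8)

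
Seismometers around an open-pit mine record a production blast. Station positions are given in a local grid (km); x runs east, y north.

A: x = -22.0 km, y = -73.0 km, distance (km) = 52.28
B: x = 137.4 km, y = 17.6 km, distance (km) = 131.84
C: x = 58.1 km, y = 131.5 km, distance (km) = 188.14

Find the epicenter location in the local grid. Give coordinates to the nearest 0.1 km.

Circle about each station: (x + 22.0)² + (y + 73.0)² = 52.28²; (x − 137.4)² + (y − 17.6)² = 131.84²; (x − 58.1)² + (y − 131.5)² = 188.14².
Subtracting the A equation from the B and C equations removes the quadratic terms:
318.8 x + 181.2 y = -1273.07
160.2 x + 409.0 y = -17808.60
Solving the 2×2 system: x ≈ 26.7, y ≈ -54.0 km.

x ≈ 26.7 km, y ≈ -54.0 km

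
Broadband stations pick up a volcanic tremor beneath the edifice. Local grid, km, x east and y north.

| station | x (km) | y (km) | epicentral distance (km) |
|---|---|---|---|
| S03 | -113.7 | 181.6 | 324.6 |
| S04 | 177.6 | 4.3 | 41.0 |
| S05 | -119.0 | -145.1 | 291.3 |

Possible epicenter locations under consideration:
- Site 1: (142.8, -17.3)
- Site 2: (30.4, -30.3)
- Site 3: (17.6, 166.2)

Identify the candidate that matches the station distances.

For each candidate, compare |candidate − station| to the reported distance:
Site 1: residuals S03 0.0, S04 0.0, S05 0.0 → max 0.0 km
Site 2: residuals S03 68.3, S04 110.2, S05 102.9 → max 110.2 km
Site 3: residuals S03 192.4, S04 186.6, S05 48.7 → max 192.4 km
Only Site 1 has all residuals ≈ 0.

Site 1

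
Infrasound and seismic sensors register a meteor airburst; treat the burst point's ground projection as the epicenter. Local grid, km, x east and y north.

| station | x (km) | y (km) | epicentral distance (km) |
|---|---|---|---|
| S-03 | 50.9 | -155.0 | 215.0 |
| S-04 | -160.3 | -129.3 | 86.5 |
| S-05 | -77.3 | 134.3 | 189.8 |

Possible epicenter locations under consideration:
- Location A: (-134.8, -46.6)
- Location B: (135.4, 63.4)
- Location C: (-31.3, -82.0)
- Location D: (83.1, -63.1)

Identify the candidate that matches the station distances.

Location A

For each candidate, compare |candidate − station| to the reported distance:
Location A: residuals S-03 0.0, S-04 0.0, S-05 0.0 → max 0.0 km
Location B: residuals S-03 19.2, S-04 266.4, S-05 34.4 → max 266.4 km
Location C: residuals S-03 105.1, S-04 50.9, S-05 31.3 → max 105.1 km
Location D: residuals S-03 117.6, S-04 165.7, S-05 64.6 → max 165.7 km
Only Location A has all residuals ≈ 0.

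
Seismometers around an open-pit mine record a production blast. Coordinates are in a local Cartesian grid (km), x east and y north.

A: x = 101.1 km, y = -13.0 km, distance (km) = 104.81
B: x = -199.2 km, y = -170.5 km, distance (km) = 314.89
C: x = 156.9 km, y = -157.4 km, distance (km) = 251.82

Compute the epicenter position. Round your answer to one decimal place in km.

Circle about each station: (x − 101.1)² + (y + 13.0)² = 104.81²; (x + 199.2)² + (y + 170.5)² = 314.89²; (x − 156.9)² + (y + 157.4)² = 251.82².
Subtracting the A equation from the B and C equations removes the quadratic terms:
-600.6 x − 315.0 y = -29809.90
111.6 x − 288.8 y = -13426.02
Solving the 2×2 system: x ≈ 21.0, y ≈ 54.6 km.

x ≈ 21.0 km, y ≈ 54.6 km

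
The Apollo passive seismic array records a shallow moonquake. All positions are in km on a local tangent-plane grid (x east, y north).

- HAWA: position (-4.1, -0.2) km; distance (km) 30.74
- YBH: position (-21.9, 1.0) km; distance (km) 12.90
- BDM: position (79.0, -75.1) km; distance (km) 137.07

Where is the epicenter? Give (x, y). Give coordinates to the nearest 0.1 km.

Circle about each station: (x + 4.1)² + (y + 0.2)² = 30.74²; (x + 21.9)² + (y − 1.0)² = 12.90²; (x − 79.0)² + (y + 75.1)² = 137.07².
Subtracting pairs of circle equations eliminates x²+y² and gives linear equations (the radical axes):
-35.6 x + 2.4 y = 1242.30
166.2 x − 149.8 y = -5979.08
Solving the 2×2 system: x ≈ -34.8, y ≈ 1.3 km.
Check against HAWA (with the unrounded x, y): √((x + 4.1)²+(y + 0.2)²) = 30.75 ≈ 30.74 km. ✓

-34.8 km east, 1.3 km north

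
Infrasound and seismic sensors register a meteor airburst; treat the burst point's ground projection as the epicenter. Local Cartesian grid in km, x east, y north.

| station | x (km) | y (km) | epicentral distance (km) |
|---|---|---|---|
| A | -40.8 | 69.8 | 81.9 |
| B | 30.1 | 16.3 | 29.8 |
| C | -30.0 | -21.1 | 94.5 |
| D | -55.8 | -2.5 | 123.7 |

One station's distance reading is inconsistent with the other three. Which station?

Solve using three stations at a time. Using A, B, C (subtract circle equations pairwise → linear system) gives (x, y) ≈ (37.3, 45.2).
Distances from that point to each station vs reported:
  A: calculated 81.9 vs reported 81.9 → residual 0.0 km
  B: calculated 29.8 vs reported 29.8 → residual 0.0 km
  C: calculated 94.5 vs reported 94.5 → residual 0.0 km
  D: calculated 104.6 vs reported 123.7 → residual 19.1 km
A, B, C are mutually consistent (residuals ≈ 0); D is off by 19.1 km.

D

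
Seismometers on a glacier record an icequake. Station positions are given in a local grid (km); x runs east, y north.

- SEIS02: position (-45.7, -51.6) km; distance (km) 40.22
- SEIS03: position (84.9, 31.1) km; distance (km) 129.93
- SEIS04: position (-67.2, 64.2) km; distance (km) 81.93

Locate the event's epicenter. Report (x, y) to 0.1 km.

x ≈ -37.6 km, y ≈ -12.2 km

Circle about each station: (x + 45.7)² + (y + 51.6)² = 40.22²; (x − 84.9)² + (y − 31.1)² = 129.93²; (x + 67.2)² + (y − 64.2)² = 81.93².
Subtracting pairs of circle equations eliminates x²+y² and gives linear equations (the radical axes):
261.2 x + 165.4 y = -11839.99
-43.0 x + 231.6 y = -1208.45
Solving the 2×2 system: x ≈ -37.6, y ≈ -12.2 km.
Check against SEIS02 (with the unrounded x, y): √((x + 45.7)²+(y + 51.6)²) = 40.22 ≈ 40.22 km. ✓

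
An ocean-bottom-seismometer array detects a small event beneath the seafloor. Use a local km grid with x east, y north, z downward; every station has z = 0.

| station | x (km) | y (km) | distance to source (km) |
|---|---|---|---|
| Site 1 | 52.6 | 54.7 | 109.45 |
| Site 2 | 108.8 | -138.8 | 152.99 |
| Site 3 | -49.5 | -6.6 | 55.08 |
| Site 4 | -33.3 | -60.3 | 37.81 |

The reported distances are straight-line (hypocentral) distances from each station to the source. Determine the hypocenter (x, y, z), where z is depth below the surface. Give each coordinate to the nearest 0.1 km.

(-5.3, -37.5, 11.2)

Each station gives a sphere (x−x_i)² + (y−y_i)² + z² = d_i² (stations at z=0).
Subtracting the Site 1 sphere from Site 2 and Site 3: z² cancels, leaving linear equations in x and y:
112.4 x − 387.0 y = 13917.39
-204.2 x − 122.6 y = 5680.46
Solving: x ≈ -5.302, y ≈ -37.502 km (keep extra digits for the depth step; rounded: -5.3, -37.5).
Then from the Site 1 sphere: z² = 109.45² − (x − 52.6)² − (y − 54.7)² with x = -5.302, y = -37.502, so z ≈ 11.201 ≈ 11.2 km.
Check against Site 4 (with the unrounded solution): distance 37.80 ≈ 37.81 km. ✓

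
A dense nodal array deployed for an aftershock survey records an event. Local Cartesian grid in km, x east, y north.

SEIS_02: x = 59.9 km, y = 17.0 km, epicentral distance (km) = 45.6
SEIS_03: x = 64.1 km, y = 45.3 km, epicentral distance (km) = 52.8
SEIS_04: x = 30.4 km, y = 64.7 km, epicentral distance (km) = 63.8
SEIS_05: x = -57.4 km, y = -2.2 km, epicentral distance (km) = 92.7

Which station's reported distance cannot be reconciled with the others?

Solve using three stations at a time. Using SEIS_03, SEIS_04, SEIS_05 (subtract circle equations pairwise → linear system) gives (x, y) ≈ (35.2, 1.1).
Distances from that point to each station vs reported:
  SEIS_02: calculated 29.3 vs reported 45.6 → residual 16.3 km
  SEIS_03: calculated 52.8 vs reported 52.8 → residual 0.0 km
  SEIS_04: calculated 63.8 vs reported 63.8 → residual 0.0 km
  SEIS_05: calculated 92.7 vs reported 92.7 → residual 0.0 km
SEIS_03, SEIS_04, SEIS_05 are mutually consistent (residuals ≈ 0); SEIS_02 is off by 16.3 km.

SEIS_02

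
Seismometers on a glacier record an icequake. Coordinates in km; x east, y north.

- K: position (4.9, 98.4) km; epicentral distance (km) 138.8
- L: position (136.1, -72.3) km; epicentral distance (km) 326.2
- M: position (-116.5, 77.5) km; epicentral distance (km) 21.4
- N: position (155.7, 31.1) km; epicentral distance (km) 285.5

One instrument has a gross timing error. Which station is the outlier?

L

Solve using three stations at a time. Using K, M, N (subtract circle equations pairwise → linear system) gives (x, y) ≈ (-128.4, 59.6).
Distances from that point to each station vs reported:
  K: calculated 138.8 vs reported 138.8 → residual 0.0 km
  L: calculated 295.5 vs reported 326.2 → residual 30.7 km
  M: calculated 21.5 vs reported 21.4 → residual 0.1 km
  N: calculated 285.5 vs reported 285.5 → residual 0.0 km
K, M, N are mutually consistent (residuals ≈ 0); L is off by 30.7 km.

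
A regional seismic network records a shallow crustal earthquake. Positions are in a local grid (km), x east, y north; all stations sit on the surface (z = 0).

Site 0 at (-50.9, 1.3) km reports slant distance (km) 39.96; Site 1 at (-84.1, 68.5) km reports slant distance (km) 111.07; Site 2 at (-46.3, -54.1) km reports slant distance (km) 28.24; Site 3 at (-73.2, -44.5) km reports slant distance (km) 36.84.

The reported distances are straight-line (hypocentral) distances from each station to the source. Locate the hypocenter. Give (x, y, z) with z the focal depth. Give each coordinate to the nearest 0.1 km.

x ≈ -43.6 km, y ≈ -33.2 km, depth ≈ 18.8 km

Each station gives a sphere (x−x_i)² + (y−y_i)² + z² = d_i² (stations at z=0).
Subtracting the Site 0 sphere from Site 1 and Site 2: z² cancels, leaving linear equations in x and y:
-66.4 x + 134.4 y = -1567.18
9.2 x − 110.8 y = 3277.30
Solving: x ≈ -43.594, y ≈ -33.198 km (keep extra digits for the depth step; rounded: -43.6, -33.2).
Then from the Site 0 sphere: z² = 39.96² − (x + 50.9)² − (y − 1.3)² with x = -43.594, y = -33.198, so z ≈ 18.797 ≈ 18.8 km.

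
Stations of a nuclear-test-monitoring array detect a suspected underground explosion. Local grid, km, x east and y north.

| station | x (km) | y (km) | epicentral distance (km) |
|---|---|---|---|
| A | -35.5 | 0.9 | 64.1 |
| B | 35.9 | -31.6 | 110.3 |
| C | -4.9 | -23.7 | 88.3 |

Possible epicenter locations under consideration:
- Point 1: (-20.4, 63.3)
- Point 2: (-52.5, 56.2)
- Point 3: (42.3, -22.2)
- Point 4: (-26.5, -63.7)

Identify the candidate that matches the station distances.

For each candidate, compare |candidate − station| to the reported distance:
Point 1: residuals A 0.1, B 0.0, C 0.1 → max 0.1 km
Point 2: residuals A 6.2, B 14.3, C 4.7 → max 14.3 km
Point 3: residuals A 17.1, B 98.9, C 41.1 → max 98.9 km
Point 4: residuals A 1.1, B 40.1, C 42.8 → max 42.8 km
Only Point 1 has all residuals ≈ 0.

Point 1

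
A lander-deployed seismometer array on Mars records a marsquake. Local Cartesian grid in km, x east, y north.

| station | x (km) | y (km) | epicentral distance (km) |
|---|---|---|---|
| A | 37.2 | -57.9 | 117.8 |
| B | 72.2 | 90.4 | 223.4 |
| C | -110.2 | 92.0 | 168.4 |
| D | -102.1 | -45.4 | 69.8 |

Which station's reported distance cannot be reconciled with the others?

Solve using three stations at a time. Using A, B, C (subtract circle equations pairwise → linear system) gives (x, y) ≈ (-79.5, -73.6).
Distances from that point to each station vs reported:
  A: calculated 117.8 vs reported 117.8 → residual 0.0 km
  B: calculated 223.4 vs reported 223.4 → residual 0.0 km
  C: calculated 168.4 vs reported 168.4 → residual 0.0 km
  D: calculated 36.1 vs reported 69.8 → residual 33.7 km
A, B, C are mutually consistent (residuals ≈ 0); D is off by 33.7 km.

D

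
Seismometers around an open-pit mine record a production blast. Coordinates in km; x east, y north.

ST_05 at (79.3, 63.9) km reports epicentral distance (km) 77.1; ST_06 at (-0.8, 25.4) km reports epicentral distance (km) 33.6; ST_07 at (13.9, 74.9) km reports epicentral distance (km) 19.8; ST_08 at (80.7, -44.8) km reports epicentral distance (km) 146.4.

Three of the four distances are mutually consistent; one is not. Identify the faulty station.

ST_08

Solve using three stations at a time. Using ST_05, ST_06, ST_07 (subtract circle equations pairwise → linear system) gives (x, y) ≈ (2.4, 58.8).
Distances from that point to each station vs reported:
  ST_05: calculated 77.1 vs reported 77.1 → residual 0.0 km
  ST_06: calculated 33.6 vs reported 33.6 → residual 0.0 km
  ST_07: calculated 19.8 vs reported 19.8 → residual 0.0 km
  ST_08: calculated 129.9 vs reported 146.4 → residual 16.5 km
ST_05, ST_06, ST_07 are mutually consistent (residuals ≈ 0); ST_08 is off by 16.5 km.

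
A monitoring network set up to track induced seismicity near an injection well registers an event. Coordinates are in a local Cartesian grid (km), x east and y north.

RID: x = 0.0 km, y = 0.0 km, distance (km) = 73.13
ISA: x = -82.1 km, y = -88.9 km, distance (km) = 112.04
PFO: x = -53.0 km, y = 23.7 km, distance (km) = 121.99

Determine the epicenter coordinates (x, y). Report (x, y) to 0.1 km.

Circle about each station: x² + y² = 73.13²; (x + 82.1)² + (y + 88.9)² = 112.04²; (x + 53.0)² + (y − 23.7)² = 121.99².
Subtracting the RID equation from the ISA and PFO equations removes the quadratic terms:
-164.2 x − 177.8 y = 7438.66
-106.0 x + 47.4 y = -6162.87
Solving the 2×2 system: x ≈ 27.9, y ≈ -67.6 km.
Check against RID (with the unrounded x, y): √(x²+y²) = 73.14 ≈ 73.13 km. ✓

x ≈ 27.9 km, y ≈ -67.6 km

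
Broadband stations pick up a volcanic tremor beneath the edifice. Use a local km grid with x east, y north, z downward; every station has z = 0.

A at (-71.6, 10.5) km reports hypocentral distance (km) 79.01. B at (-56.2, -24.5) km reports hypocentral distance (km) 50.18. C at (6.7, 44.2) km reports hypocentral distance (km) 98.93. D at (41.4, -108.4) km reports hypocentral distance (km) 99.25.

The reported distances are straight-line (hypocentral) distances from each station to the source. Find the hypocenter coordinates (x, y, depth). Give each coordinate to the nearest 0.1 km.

x ≈ -24.8 km, y ≈ -43.0 km, depth ≈ 34.5 km

Each station gives a sphere (x−x_i)² + (y−y_i)² + z² = d_i² (stations at z=0).
Subtracting the A sphere from B and C: z² cancels, leaving linear equations in x and y:
30.8 x − 70.0 y = 2246.43
156.6 x + 67.4 y = -6782.84
Solving: x ≈ -24.804, y ≈ -43.005 km (keep extra digits for the depth step; rounded: -24.8, -43.0).
Then from the A sphere: z² = 79.01² − (x + 71.6)² − (y − 10.5)² with x = -24.804, y = -43.005, so z ≈ 34.495 ≈ 34.5 km.
Check against D (with the unrounded solution): distance 99.24 ≈ 99.25 km. ✓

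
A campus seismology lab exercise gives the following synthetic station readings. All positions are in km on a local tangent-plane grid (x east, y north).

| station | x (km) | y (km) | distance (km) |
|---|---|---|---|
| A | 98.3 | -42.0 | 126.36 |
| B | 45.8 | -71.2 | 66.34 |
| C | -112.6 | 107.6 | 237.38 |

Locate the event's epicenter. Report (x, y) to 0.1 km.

x ≈ -10.3 km, y ≈ -106.6 km

Circle about each station: (x − 98.3)² + (y + 42.0)² = 126.36²; (x − 45.8)² + (y + 71.2)² = 66.34²; (x + 112.6)² + (y − 107.6)² = 237.38².
Subtracting pairs of circle equations eliminates x²+y² and gives linear equations (the radical axes):
-105.0 x − 58.4 y = 7306.04
-421.8 x + 299.2 y = -27552.78
Solving the 2×2 system: x ≈ -10.3, y ≈ -106.6 km.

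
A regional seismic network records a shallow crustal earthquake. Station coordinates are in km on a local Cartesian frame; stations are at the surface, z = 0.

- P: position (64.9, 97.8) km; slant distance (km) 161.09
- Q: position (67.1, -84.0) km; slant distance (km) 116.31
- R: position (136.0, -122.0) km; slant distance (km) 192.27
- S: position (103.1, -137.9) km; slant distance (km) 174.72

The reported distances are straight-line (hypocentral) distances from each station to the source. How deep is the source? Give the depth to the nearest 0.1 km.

Each station gives a sphere (x−x_i)² + (y−y_i)² + z² = d_i² (stations at z=0).
Subtracting the P sphere from Q and R: z² cancels, leaving linear equations in x and y:
4.4 x − 363.6 y = 10203.53
142.2 x − 439.6 y = 8585.39
Solving: x ≈ -27.403, y ≈ -28.394 km (keep extra digits for the depth step; rounded: -27.4, -28.4).
Then from the P sphere: z² = 161.09² − (x − 64.9)² − (y − 97.8)² with x = -27.403, y = -28.394, so z ≈ 38.797 ≈ 38.8 km.
Check against S (with the unrounded solution): distance 174.72 ≈ 174.72 km. ✓

z ≈ 38.8 km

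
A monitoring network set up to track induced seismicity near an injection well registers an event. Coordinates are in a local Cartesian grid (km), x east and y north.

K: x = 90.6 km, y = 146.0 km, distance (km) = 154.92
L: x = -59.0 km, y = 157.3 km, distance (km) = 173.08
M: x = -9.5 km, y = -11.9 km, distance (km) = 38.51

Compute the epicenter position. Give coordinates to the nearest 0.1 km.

Circle about each station: (x − 90.6)² + (y − 146.0)² = 154.92²; (x + 59.0)² + (y − 157.3)² = 173.08²; (x + 9.5)² + (y + 11.9)² = 38.51².
Subtracting the K equation from the L and M equations removes the quadratic terms:
-299.2 x + 22.6 y = -7256.55
-200.2 x − 315.8 y = -6775.31
Solving the 2×2 system: x ≈ 24.7, y ≈ 5.8 km.
Check against K (with the unrounded x, y): √((x − 90.6)²+(y − 146.0)²) = 154.92 ≈ 154.92 km. ✓

x ≈ 24.7 km, y ≈ 5.8 km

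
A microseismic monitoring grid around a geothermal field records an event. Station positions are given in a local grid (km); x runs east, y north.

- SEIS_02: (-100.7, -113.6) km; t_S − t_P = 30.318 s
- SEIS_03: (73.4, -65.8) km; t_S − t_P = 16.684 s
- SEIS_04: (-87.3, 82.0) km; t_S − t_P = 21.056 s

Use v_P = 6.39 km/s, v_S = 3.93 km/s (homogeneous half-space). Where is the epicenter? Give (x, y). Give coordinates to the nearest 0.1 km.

Distance from S−P lag: d = Δt · v_P v_S / (v_P − v_S) = Δt · (6.39·3.93)/(6.39−3.93) ≈ 10.2084·Δt.
So d_SEIS_02 = 309.50, d_SEIS_03 = 170.32, d_SEIS_04 = 214.95 km.
Circle about each station: (x + 100.7)² + (y + 113.6)² = 309.50²; (x − 73.4)² + (y + 65.8)² = 170.32²; (x + 87.3)² + (y − 82.0)² = 214.95².
Subtracting the SEIS_02 equation from the SEIS_03 and SEIS_04 equations removes the quadratic terms:
348.2 x + 95.6 y = 53453.10
26.8 x + 391.2 y = 40886.59
Solving the 2×2 system: x ≈ 127.2, y ≈ 95.8 km.
Check against SEIS_02 (with the unrounded x, y): √((x + 100.7)²+(y + 113.6)²) = 309.50 ≈ 309.50 km. ✓

x ≈ 127.2 km, y ≈ 95.8 km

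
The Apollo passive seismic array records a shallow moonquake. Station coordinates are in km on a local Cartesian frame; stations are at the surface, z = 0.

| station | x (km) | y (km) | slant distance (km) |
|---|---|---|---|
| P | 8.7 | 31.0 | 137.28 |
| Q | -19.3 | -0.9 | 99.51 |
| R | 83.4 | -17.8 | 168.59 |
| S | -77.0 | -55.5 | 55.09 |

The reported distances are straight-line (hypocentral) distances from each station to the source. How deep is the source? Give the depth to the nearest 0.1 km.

z ≈ 52.4 km

Each station gives a sphere (x−x_i)² + (y−y_i)² + z² = d_i² (stations at z=0).
Subtracting the P sphere from Q and R: z² cancels, leaving linear equations in x and y:
-56.0 x − 63.8 y = 8280.17
149.4 x − 97.6 y = -3341.08
Solving: x ≈ -68.099, y ≈ -70.010 km (keep extra digits for the depth step; rounded: -68.1, -70.0).
Then from the P sphere: z² = 137.28² − (x − 8.7)² − (y − 31.0)² with x = -68.099, y = -70.010, so z ≈ 52.390 ≈ 52.4 km.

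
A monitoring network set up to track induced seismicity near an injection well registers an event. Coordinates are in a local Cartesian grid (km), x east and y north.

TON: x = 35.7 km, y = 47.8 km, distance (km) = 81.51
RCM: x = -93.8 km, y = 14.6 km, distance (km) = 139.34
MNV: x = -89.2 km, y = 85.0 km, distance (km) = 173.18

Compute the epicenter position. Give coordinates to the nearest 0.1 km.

(36.9, -33.7)

Circle about each station: (x − 35.7)² + (y − 47.8)² = 81.51²; (x + 93.8)² + (y − 14.6)² = 139.34²; (x + 89.2)² + (y − 85.0)² = 173.18².
Subtracting the TON equation from the RCM and MNV equations removes the quadratic terms:
-259.0 x − 66.4 y = -7319.49
-249.8 x + 74.4 y = -11725.12
Solving the 2×2 system: x ≈ 36.9, y ≈ -33.7 km.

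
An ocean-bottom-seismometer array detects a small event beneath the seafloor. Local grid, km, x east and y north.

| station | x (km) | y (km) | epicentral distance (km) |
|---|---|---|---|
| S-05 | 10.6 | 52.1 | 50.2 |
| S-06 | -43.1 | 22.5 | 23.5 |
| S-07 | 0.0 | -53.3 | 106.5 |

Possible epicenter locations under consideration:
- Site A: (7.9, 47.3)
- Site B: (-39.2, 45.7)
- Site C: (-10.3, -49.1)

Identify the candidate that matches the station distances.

For each candidate, compare |candidate − station| to the reported distance:
Site A: residuals S-05 44.7, S-06 33.2, S-07 5.6 → max 44.7 km
Site B: residuals S-05 0.0, S-06 0.0, S-07 0.0 → max 0.0 km
Site C: residuals S-05 53.1, S-06 55.3, S-07 95.4 → max 95.4 km
Only Site B has all residuals ≈ 0.

Site B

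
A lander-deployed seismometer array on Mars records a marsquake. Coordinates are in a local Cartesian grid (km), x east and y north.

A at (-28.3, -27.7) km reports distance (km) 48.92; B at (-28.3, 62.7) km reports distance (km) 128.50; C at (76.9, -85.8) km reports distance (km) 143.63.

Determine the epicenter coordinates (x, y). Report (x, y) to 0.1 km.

Circle about each station: (x + 28.3)² + (y + 27.7)² = 48.92²; (x + 28.3)² + (y − 62.7)² = 128.50²; (x − 76.9)² + (y + 85.8)² = 143.63².
Subtracting pairs of circle equations eliminates x²+y² and gives linear equations (the radical axes):
0.0 x + 180.8 y = -10955.08
210.4 x − 116.2 y = -6529.34
Solving the 2×2 system: x ≈ -64.5, y ≈ -60.6 km.

(-64.5, -60.6)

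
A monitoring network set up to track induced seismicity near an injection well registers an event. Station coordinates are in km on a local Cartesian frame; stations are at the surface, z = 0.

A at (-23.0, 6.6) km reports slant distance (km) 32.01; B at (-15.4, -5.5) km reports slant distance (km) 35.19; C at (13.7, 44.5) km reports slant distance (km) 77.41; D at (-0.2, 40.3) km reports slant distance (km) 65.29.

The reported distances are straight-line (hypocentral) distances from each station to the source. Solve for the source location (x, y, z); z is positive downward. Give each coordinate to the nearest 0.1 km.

x ≈ -41.3 km, y ≈ -4.5 km, depth ≈ 23.8 km

Each station gives a sphere (x−x_i)² + (y−y_i)² + z² = d_i² (stations at z=0).
Subtracting the A sphere from B and C: z² cancels, leaving linear equations in x and y:
15.2 x − 24.2 y = -518.85
73.4 x + 75.8 y = -3372.29
Solving: x ≈ -41.298, y ≈ -4.499 km (keep extra digits for the depth step; rounded: -41.3, -4.5).
Then from the A sphere: z² = 32.01² − (x + 23.0)² − (y − 6.6)² with x = -41.298, y = -4.499, so z ≈ 23.804 ≈ 23.8 km.
Check against D (with the unrounded solution): distance 65.29 ≈ 65.29 km. ✓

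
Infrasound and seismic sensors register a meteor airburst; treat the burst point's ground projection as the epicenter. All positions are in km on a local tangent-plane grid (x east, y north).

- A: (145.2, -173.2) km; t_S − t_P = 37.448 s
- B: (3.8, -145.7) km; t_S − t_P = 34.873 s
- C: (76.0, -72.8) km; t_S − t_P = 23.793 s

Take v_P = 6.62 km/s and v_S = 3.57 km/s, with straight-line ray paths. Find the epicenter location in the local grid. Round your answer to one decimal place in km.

Distance from S−P lag: d = Δt · v_P v_S / (v_P − v_S) = Δt · (6.62·3.57)/(6.62−3.57) ≈ 7.7487·Δt.
So d_A = 290.17, d_B = 270.22, d_C = 184.36 km.
Circle about each station: (x − 145.2)² + (y + 173.2)² = 290.17²; (x − 3.8)² + (y + 145.7)² = 270.22²; (x − 76.0)² + (y + 72.8)² = 184.36².
Subtracting pairs of circle equations eliminates x²+y² and gives linear equations (the radical axes):
-282.8 x + 55.0 y = -18658.57
-138.4 x + 200.8 y = 10204.58
Solving the 2×2 system: x ≈ 87.6, y ≈ 111.2 km.
Check against A (with the unrounded x, y): √((x − 145.2)²+(y + 173.2)²) = 290.17 ≈ 290.17 km. ✓

87.6 km east, 111.2 km north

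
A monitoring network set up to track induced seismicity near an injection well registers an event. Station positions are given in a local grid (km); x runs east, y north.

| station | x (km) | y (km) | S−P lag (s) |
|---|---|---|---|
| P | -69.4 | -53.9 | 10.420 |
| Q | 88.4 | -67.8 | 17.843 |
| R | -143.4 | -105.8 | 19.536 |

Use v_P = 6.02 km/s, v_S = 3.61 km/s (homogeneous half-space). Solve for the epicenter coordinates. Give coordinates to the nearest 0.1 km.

Distance from S−P lag: d = Δt · v_P v_S / (v_P − v_S) = Δt · (6.02·3.61)/(6.02−3.61) ≈ 9.0175·Δt.
So d_P = 93.96, d_Q = 160.90, d_R = 176.17 km.
Circle about each station: (x + 69.4)² + (y + 53.9)² = 93.96²; (x − 88.4)² + (y + 67.8)² = 160.90²; (x + 143.4)² + (y + 105.8)² = 176.17².
Subtracting the P equation from the Q and R equations removes the quadratic terms:
315.6 x − 27.8 y = -12370.50
-148.0 x − 103.8 y = 1828.24
Solving the 2×2 system: x ≈ -36.2, y ≈ 34.0 km.

x ≈ -36.2 km, y ≈ 34.0 km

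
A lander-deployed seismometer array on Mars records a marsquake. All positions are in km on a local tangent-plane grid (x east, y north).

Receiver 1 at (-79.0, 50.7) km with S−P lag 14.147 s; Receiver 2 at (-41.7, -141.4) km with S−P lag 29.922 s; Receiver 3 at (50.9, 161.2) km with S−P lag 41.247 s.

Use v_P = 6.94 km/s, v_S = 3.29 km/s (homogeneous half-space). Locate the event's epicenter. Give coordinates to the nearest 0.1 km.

x ≈ -155.9 km, y ≈ 6.9 km

Distance from S−P lag: d = Δt · v_P v_S / (v_P − v_S) = Δt · (6.94·3.29)/(6.94−3.29) ≈ 6.2555·Δt.
So d_Receiver 1 = 88.50, d_Receiver 2 = 187.18, d_Receiver 3 = 258.02 km.
Circle about each station: (x + 79.0)² + (y − 50.7)² = 88.50²; (x + 41.7)² + (y + 141.4)² = 187.18²; (x − 50.9)² + (y − 161.2)² = 258.02².
Subtracting the Receiver 1 equation from the Receiver 2 and Receiver 3 equations removes the quadratic terms:
74.6 x − 384.2 y = -14282.74
259.8 x + 221.0 y = -38977.31
Solving the 2×2 system: x ≈ -155.9, y ≈ 6.9 km.
Check against Receiver 1 (with the unrounded x, y): √((x + 79.0)²+(y − 50.7)²) = 88.50 ≈ 88.50 km. ✓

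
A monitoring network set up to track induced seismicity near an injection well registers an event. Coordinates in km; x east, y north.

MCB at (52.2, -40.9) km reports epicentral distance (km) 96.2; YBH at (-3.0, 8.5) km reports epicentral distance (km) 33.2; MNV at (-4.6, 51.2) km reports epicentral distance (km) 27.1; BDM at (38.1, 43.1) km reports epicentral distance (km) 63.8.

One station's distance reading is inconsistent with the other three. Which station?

Solve using three stations at a time. Using YBH, MNV, BDM (subtract circle equations pairwise → linear system) gives (x, y) ≈ (-24.9, 33.4).
Distances from that point to each station vs reported:
  MCB: calculated 107.1 vs reported 96.2 → residual 10.9 km
  YBH: calculated 33.2 vs reported 33.2 → residual 0.0 km
  MNV: calculated 27.0 vs reported 27.1 → residual 0.1 km
  BDM: calculated 63.8 vs reported 63.8 → residual 0.0 km
YBH, MNV, BDM are mutually consistent (residuals ≈ 0); MCB is off by 10.9 km.

MCB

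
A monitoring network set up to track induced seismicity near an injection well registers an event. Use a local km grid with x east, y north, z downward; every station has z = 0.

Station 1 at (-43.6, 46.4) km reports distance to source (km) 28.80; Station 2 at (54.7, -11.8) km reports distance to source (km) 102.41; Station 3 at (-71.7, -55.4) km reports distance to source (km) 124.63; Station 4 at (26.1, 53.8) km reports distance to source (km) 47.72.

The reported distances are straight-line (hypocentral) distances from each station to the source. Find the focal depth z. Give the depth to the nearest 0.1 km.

Each station gives a sphere (x−x_i)² + (y−y_i)² + z² = d_i² (stations at z=0).
Subtracting the Station 1 sphere from Station 2 and Station 3: z² cancels, leaving linear equations in x and y:
196.6 x − 116.4 y = -10580.96
-56.2 x − 203.6 y = -10547.07
Solving: x ≈ -19.897, y ≈ 57.295 km (keep extra digits for the depth step; rounded: -19.9, 57.3).
Then from the Station 1 sphere: z² = 28.80² − (x + 43.6)² − (y − 46.4)² with x = -19.897, y = 57.295, so z ≈ 12.203 ≈ 12.2 km.

z ≈ 12.2 km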